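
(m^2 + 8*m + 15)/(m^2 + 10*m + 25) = (m + 3)/(m + 5)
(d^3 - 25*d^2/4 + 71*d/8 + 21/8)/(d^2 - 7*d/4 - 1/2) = (2*d^2 - 13*d + 21)/(2*(d - 2))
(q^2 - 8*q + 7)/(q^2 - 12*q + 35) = (q - 1)/(q - 5)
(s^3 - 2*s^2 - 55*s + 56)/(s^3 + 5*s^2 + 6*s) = (s^3 - 2*s^2 - 55*s + 56)/(s*(s^2 + 5*s + 6))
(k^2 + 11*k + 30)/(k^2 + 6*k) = (k + 5)/k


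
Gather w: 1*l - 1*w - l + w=0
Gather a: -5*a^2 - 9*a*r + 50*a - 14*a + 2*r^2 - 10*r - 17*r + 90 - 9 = -5*a^2 + a*(36 - 9*r) + 2*r^2 - 27*r + 81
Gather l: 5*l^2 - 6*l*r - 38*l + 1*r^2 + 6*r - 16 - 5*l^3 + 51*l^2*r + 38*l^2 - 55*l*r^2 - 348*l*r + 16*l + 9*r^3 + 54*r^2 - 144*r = -5*l^3 + l^2*(51*r + 43) + l*(-55*r^2 - 354*r - 22) + 9*r^3 + 55*r^2 - 138*r - 16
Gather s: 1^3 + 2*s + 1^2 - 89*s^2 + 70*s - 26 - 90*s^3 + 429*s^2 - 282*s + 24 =-90*s^3 + 340*s^2 - 210*s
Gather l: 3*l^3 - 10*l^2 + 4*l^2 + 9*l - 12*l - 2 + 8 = 3*l^3 - 6*l^2 - 3*l + 6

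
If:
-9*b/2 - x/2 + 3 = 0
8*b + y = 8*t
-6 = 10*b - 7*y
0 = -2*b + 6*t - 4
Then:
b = 47/71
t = 63/71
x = 3/71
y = 128/71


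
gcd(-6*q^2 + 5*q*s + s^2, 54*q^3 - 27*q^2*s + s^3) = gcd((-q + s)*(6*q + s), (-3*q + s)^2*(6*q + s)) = 6*q + s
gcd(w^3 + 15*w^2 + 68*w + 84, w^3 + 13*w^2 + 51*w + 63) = w + 7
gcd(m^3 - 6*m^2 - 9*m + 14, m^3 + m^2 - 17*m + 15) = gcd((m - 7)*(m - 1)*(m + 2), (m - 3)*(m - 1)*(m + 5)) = m - 1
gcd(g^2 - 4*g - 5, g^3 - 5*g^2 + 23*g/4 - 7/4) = 1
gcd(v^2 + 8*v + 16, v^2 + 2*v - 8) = v + 4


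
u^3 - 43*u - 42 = (u - 7)*(u + 1)*(u + 6)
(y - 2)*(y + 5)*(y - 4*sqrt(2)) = y^3 - 4*sqrt(2)*y^2 + 3*y^2 - 12*sqrt(2)*y - 10*y + 40*sqrt(2)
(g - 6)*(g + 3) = g^2 - 3*g - 18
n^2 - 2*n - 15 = (n - 5)*(n + 3)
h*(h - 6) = h^2 - 6*h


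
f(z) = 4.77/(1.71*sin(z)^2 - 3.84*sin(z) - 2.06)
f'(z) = 4.77*(-3.42*sin(z)*cos(z) + 3.84*cos(z))/(1.71*sin(z)^2 - 3.84*sin(z) - 2.06)^2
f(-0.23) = -4.35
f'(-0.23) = 17.87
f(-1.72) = 1.40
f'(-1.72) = -0.44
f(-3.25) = -1.94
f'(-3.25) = -2.73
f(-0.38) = -11.91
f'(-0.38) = 141.15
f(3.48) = -7.99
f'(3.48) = -62.87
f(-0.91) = 2.34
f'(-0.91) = 4.61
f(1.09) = -1.16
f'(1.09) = 0.10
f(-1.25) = 1.53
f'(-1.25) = 1.09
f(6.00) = -5.59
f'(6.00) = 30.15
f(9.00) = -1.42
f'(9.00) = -0.94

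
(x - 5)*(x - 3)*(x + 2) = x^3 - 6*x^2 - x + 30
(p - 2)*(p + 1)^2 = p^3 - 3*p - 2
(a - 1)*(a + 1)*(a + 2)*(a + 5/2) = a^4 + 9*a^3/2 + 4*a^2 - 9*a/2 - 5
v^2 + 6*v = v*(v + 6)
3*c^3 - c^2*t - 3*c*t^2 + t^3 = (-3*c + t)*(-c + t)*(c + t)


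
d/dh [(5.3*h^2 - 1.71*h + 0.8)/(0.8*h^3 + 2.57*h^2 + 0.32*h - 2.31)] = (-4.24*h^4 + 2.736*h^3 + 4.1707*h^2 - 28.598*h + 3.6941)/(0.64*h^6 + 4.112*h^5 + 7.1169*h^4 - 2.0512*h^3 - 11.771*h^2 - 1.4784*h + 5.3361)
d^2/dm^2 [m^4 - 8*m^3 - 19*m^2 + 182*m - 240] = 12*m^2 - 48*m - 38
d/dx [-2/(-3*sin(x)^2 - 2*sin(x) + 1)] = -4*(3*sin(x) + 1)*cos(x)/(3*sin(x)^2 + 2*sin(x) - 1)^2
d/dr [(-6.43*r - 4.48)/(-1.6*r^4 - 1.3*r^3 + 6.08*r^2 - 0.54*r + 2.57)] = (-30.864*r^4 - 45.39*r^3 + 21.6224*r^2 + 54.4768*r - 18.9443)/(2.56*r^8 + 4.16*r^7 - 17.766*r^6 - 14.08*r^5 + 30.1464*r^4 - 13.2484*r^3 + 31.5428*r^2 - 2.7756*r + 6.6049)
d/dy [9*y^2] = 18*y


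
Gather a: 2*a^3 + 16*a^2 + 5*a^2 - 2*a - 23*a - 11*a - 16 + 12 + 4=2*a^3 + 21*a^2 - 36*a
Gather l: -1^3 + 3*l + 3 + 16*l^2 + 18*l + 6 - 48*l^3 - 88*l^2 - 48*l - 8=-48*l^3 - 72*l^2 - 27*l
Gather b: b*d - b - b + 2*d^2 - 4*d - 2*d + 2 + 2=b*(d - 2) + 2*d^2 - 6*d + 4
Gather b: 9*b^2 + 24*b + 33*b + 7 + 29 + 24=9*b^2 + 57*b + 60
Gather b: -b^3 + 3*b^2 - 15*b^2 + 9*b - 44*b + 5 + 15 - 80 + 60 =-b^3 - 12*b^2 - 35*b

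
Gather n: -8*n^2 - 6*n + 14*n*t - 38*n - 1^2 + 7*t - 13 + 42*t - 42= -8*n^2 + n*(14*t - 44) + 49*t - 56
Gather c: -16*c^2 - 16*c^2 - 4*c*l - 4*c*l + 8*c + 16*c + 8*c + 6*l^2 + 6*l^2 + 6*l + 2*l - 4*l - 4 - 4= -32*c^2 + c*(32 - 8*l) + 12*l^2 + 4*l - 8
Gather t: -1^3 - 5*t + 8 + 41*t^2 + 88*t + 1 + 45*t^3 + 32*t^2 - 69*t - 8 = 45*t^3 + 73*t^2 + 14*t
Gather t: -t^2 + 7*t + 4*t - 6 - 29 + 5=-t^2 + 11*t - 30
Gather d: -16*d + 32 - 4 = 28 - 16*d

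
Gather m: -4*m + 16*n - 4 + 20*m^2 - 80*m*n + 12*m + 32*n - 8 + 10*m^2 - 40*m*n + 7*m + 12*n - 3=30*m^2 + m*(15 - 120*n) + 60*n - 15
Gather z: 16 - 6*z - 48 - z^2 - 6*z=-z^2 - 12*z - 32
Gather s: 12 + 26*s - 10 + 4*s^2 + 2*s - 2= 4*s^2 + 28*s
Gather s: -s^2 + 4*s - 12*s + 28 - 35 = -s^2 - 8*s - 7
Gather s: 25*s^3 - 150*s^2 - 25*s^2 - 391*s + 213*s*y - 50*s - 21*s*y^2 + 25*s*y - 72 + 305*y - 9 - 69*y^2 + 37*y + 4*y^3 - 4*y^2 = 25*s^3 - 175*s^2 + s*(-21*y^2 + 238*y - 441) + 4*y^3 - 73*y^2 + 342*y - 81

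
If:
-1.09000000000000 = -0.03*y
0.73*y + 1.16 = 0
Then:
No Solution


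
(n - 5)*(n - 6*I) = n^2 - 5*n - 6*I*n + 30*I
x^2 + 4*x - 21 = (x - 3)*(x + 7)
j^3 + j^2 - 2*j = j*(j - 1)*(j + 2)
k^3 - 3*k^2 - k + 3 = (k - 3)*(k - 1)*(k + 1)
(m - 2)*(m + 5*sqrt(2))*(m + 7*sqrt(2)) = m^3 - 2*m^2 + 12*sqrt(2)*m^2 - 24*sqrt(2)*m + 70*m - 140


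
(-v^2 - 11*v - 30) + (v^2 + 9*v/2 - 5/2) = -13*v/2 - 65/2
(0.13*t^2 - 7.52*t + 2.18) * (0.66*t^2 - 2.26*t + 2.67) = 0.0858*t^4 - 5.257*t^3 + 18.7811*t^2 - 25.0052*t + 5.8206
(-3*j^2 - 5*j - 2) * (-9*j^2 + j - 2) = 27*j^4 + 42*j^3 + 19*j^2 + 8*j + 4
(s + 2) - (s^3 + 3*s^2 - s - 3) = -s^3 - 3*s^2 + 2*s + 5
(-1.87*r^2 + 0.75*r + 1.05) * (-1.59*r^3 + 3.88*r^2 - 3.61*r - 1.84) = 2.9733*r^5 - 8.4481*r^4 + 7.9912*r^3 + 4.8073*r^2 - 5.1705*r - 1.932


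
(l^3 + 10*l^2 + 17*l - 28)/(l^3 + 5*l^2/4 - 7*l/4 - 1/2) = 4*(l^2 + 11*l + 28)/(4*l^2 + 9*l + 2)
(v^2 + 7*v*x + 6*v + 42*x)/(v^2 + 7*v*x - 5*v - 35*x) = (v + 6)/(v - 5)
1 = 1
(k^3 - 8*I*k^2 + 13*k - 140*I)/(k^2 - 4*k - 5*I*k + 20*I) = (k^2 - 3*I*k + 28)/(k - 4)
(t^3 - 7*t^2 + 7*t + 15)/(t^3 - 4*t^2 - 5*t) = (t - 3)/t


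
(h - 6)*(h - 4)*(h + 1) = h^3 - 9*h^2 + 14*h + 24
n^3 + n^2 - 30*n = n*(n - 5)*(n + 6)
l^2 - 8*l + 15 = (l - 5)*(l - 3)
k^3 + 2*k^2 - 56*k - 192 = (k - 8)*(k + 4)*(k + 6)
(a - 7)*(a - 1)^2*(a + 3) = a^4 - 6*a^3 - 12*a^2 + 38*a - 21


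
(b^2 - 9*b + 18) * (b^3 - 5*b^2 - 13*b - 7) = b^5 - 14*b^4 + 50*b^3 + 20*b^2 - 171*b - 126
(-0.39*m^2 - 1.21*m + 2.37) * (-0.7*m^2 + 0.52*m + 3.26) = 0.273*m^4 + 0.6442*m^3 - 3.5596*m^2 - 2.7122*m + 7.7262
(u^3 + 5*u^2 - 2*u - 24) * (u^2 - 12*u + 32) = u^5 - 7*u^4 - 30*u^3 + 160*u^2 + 224*u - 768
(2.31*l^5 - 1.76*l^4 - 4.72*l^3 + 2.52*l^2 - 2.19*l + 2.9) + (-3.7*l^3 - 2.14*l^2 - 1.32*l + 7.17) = 2.31*l^5 - 1.76*l^4 - 8.42*l^3 + 0.38*l^2 - 3.51*l + 10.07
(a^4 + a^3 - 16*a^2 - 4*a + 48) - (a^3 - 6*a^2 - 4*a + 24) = a^4 - 10*a^2 + 24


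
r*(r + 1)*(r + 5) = r^3 + 6*r^2 + 5*r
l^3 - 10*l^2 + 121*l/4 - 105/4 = (l - 5)*(l - 7/2)*(l - 3/2)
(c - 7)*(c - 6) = c^2 - 13*c + 42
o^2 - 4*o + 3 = (o - 3)*(o - 1)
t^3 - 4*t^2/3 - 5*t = t*(t - 3)*(t + 5/3)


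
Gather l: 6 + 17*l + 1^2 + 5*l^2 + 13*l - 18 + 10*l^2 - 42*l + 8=15*l^2 - 12*l - 3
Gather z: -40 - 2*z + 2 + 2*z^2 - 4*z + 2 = 2*z^2 - 6*z - 36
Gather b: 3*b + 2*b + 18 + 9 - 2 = 5*b + 25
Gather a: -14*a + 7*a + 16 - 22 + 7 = 1 - 7*a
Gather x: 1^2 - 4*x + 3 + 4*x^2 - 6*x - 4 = 4*x^2 - 10*x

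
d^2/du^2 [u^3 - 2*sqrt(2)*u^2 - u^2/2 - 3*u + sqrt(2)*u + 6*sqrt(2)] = 6*u - 4*sqrt(2) - 1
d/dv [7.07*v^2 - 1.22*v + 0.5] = 14.14*v - 1.22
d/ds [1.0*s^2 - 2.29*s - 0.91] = 2.0*s - 2.29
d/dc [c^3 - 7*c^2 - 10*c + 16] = 3*c^2 - 14*c - 10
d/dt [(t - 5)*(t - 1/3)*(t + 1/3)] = 3*t^2 - 10*t - 1/9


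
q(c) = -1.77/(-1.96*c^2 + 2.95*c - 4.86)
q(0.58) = 0.46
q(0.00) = 0.36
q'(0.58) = 0.08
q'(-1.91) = 0.06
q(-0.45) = 0.27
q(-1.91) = 0.10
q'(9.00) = -0.00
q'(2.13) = -0.17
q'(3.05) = -0.08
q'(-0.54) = 0.18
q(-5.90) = 0.02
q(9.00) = 0.01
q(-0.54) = 0.25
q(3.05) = 0.13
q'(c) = -1.77*(3.92*c - 2.95)/(-1.96*c^2 + 2.95*c - 4.86)^2 = (5.2215 - 6.9384*c)/(1.96*c^2 - 2.95*c + 4.86)^2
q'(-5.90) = 0.01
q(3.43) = 0.10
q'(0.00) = 0.22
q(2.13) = 0.24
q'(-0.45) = 0.19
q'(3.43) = -0.06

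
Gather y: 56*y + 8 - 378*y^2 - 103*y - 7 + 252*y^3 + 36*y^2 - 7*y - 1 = 252*y^3 - 342*y^2 - 54*y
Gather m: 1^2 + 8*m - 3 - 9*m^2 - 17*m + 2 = -9*m^2 - 9*m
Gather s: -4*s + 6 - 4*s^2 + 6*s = -4*s^2 + 2*s + 6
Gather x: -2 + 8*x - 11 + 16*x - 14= 24*x - 27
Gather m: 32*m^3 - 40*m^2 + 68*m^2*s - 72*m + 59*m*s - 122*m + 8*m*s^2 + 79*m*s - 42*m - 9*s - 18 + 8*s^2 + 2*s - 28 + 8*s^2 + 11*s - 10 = 32*m^3 + m^2*(68*s - 40) + m*(8*s^2 + 138*s - 236) + 16*s^2 + 4*s - 56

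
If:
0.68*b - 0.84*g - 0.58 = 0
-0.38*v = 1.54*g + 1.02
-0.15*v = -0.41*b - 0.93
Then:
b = -1.01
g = -1.51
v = 3.43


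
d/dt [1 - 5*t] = -5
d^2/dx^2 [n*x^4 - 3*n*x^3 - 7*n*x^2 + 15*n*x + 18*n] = 2*n*(6*x^2 - 9*x - 7)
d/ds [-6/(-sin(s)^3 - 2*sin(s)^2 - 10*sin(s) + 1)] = 6*(-4*sin(s) + 3*cos(s)^2 - 13)*cos(s)/(sin(s)^3 + 2*sin(s)^2 + 10*sin(s) - 1)^2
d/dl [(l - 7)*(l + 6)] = 2*l - 1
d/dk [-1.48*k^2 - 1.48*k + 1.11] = -2.96*k - 1.48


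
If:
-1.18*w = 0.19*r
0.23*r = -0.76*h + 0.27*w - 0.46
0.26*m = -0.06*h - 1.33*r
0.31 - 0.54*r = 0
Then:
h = -0.81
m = -2.75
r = 0.57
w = -0.09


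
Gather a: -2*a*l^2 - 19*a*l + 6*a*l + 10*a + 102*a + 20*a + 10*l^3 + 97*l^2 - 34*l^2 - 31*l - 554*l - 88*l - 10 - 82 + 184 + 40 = a*(-2*l^2 - 13*l + 132) + 10*l^3 + 63*l^2 - 673*l + 132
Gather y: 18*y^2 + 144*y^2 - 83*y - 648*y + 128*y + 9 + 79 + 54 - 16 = 162*y^2 - 603*y + 126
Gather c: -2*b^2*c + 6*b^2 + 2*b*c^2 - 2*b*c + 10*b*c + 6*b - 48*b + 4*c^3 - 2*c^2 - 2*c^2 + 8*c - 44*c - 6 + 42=6*b^2 - 42*b + 4*c^3 + c^2*(2*b - 4) + c*(-2*b^2 + 8*b - 36) + 36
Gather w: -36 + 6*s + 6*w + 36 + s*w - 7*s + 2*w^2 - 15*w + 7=-s + 2*w^2 + w*(s - 9) + 7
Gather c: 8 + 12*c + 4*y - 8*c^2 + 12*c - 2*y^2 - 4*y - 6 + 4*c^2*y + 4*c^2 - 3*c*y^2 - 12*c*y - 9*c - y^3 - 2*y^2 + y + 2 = c^2*(4*y - 4) + c*(-3*y^2 - 12*y + 15) - y^3 - 4*y^2 + y + 4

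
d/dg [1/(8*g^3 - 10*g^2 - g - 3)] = (-24*g^2 + 20*g + 1)/(-8*g^3 + 10*g^2 + g + 3)^2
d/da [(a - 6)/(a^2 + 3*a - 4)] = (-a^2 + 12*a + 14)/(a^4 + 6*a^3 + a^2 - 24*a + 16)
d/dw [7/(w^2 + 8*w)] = 14*(-w - 4)/(w^2*(w + 8)^2)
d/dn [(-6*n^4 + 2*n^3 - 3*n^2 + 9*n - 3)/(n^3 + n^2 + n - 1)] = (-6*n^6 - 12*n^5 - 13*n^4 + 10*n^3 - 9*n^2 + 12*n - 6)/(n^6 + 2*n^5 + 3*n^4 - n^2 - 2*n + 1)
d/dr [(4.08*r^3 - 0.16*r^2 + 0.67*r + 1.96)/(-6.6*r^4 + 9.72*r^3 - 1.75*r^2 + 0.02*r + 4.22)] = (26.928*r^6 - 2.11200000000002*r^5 + 7.6812*r^4 + 38.8824*r^3 - 4.33150000000001*r^2 + 5.5096*r + 2.7882)/(43.56*r^8 - 128.304*r^7 + 117.5784*r^6 - 34.284*r^5 - 52.2527*r^4 + 81.9668*r^3 - 14.7696*r^2 + 0.1688*r + 17.8084)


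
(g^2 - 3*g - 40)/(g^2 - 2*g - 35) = (g - 8)/(g - 7)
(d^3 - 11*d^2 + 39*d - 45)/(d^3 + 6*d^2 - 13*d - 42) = (d^2 - 8*d + 15)/(d^2 + 9*d + 14)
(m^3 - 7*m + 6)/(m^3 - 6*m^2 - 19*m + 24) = (m - 2)/(m - 8)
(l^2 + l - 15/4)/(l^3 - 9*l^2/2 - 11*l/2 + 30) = (l - 3/2)/(l^2 - 7*l + 12)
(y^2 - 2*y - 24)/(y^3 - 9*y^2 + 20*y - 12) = (y + 4)/(y^2 - 3*y + 2)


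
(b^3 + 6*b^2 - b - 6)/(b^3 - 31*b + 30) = (b + 1)/(b - 5)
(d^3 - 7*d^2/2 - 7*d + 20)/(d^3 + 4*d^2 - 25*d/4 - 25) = 2*(d^2 - 6*d + 8)/(2*d^2 + 3*d - 20)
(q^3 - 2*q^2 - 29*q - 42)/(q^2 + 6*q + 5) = (q^3 - 2*q^2 - 29*q - 42)/(q^2 + 6*q + 5)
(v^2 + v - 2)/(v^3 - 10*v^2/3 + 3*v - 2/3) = 3*(v + 2)/(3*v^2 - 7*v + 2)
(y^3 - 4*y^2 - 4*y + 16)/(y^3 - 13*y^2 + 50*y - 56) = (y + 2)/(y - 7)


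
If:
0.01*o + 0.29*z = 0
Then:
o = -29.0*z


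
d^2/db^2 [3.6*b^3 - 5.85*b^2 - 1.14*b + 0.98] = 21.6*b - 11.7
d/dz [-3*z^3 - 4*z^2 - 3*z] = -9*z^2 - 8*z - 3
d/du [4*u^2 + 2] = 8*u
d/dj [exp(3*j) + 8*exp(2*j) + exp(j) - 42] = (3*exp(2*j) + 16*exp(j) + 1)*exp(j)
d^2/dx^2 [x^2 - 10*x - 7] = 2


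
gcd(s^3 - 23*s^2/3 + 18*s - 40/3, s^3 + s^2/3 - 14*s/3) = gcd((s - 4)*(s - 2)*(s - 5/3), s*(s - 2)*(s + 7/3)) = s - 2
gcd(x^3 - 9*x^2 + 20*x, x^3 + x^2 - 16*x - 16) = x - 4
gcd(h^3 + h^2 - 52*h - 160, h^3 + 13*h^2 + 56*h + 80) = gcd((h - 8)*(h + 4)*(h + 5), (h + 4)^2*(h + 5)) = h^2 + 9*h + 20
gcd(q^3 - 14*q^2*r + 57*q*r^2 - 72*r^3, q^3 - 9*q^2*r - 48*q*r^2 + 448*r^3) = q - 8*r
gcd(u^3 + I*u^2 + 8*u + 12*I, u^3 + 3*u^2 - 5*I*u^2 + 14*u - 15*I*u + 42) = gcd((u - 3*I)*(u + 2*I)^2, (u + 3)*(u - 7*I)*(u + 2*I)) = u + 2*I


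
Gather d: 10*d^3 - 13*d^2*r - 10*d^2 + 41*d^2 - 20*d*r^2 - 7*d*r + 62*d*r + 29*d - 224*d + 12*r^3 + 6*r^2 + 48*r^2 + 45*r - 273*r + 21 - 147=10*d^3 + d^2*(31 - 13*r) + d*(-20*r^2 + 55*r - 195) + 12*r^3 + 54*r^2 - 228*r - 126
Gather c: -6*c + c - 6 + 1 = -5*c - 5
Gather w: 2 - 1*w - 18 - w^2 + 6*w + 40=-w^2 + 5*w + 24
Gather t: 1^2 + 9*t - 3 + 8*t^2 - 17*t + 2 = 8*t^2 - 8*t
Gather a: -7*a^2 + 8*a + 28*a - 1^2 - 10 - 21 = -7*a^2 + 36*a - 32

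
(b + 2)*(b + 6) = b^2 + 8*b + 12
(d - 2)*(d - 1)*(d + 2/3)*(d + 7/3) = d^4 - 49*d^2/9 + 4*d/3 + 28/9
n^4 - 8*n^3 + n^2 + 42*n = n*(n - 7)*(n - 3)*(n + 2)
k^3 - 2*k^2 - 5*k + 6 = (k - 3)*(k - 1)*(k + 2)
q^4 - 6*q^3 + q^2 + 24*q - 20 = (q - 5)*(q - 2)*(q - 1)*(q + 2)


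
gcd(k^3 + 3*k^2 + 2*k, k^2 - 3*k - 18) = 1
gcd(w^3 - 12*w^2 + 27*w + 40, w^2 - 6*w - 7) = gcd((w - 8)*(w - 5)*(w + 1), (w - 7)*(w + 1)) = w + 1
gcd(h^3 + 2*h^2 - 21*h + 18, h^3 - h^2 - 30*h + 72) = h^2 + 3*h - 18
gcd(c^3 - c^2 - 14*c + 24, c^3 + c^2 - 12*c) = c^2 + c - 12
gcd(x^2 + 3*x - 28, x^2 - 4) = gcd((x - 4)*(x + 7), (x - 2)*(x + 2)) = 1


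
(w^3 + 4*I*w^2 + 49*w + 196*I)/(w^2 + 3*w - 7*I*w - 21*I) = (w^2 + 11*I*w - 28)/(w + 3)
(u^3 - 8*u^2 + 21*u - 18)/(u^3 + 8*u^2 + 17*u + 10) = (u^3 - 8*u^2 + 21*u - 18)/(u^3 + 8*u^2 + 17*u + 10)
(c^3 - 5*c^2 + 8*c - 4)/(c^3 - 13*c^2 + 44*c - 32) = (c^2 - 4*c + 4)/(c^2 - 12*c + 32)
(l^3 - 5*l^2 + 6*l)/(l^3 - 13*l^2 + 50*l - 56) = l*(l - 3)/(l^2 - 11*l + 28)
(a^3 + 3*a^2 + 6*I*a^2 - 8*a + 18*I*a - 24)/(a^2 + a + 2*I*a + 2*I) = (a^2 + a*(3 + 4*I) + 12*I)/(a + 1)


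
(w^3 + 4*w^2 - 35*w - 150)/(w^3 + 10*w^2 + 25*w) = (w - 6)/w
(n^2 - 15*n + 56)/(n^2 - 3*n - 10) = (-n^2 + 15*n - 56)/(-n^2 + 3*n + 10)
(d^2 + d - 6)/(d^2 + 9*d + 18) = (d - 2)/(d + 6)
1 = 1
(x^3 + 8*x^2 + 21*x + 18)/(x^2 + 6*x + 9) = x + 2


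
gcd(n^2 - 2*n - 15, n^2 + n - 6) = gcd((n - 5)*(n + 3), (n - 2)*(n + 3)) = n + 3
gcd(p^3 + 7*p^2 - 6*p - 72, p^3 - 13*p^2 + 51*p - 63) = p - 3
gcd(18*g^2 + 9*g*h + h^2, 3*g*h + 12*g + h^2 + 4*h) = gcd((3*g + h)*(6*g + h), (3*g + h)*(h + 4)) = 3*g + h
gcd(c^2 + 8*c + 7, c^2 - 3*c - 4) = c + 1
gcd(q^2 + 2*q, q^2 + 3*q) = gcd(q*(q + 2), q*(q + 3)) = q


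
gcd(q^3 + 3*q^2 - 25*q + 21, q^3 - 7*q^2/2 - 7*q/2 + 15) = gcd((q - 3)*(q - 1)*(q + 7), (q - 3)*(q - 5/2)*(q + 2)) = q - 3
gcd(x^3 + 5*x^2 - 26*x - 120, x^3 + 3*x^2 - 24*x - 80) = x^2 - x - 20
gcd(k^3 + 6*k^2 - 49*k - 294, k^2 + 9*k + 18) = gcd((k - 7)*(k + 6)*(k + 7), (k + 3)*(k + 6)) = k + 6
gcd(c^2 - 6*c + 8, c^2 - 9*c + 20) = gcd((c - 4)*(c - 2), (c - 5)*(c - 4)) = c - 4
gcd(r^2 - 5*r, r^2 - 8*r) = r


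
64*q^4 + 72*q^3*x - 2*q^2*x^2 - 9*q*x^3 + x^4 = (-8*q + x)*(-4*q + x)*(q + x)*(2*q + x)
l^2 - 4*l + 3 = (l - 3)*(l - 1)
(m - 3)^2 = m^2 - 6*m + 9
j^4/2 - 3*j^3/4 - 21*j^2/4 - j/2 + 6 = (j/2 + 1)*(j - 4)*(j - 1)*(j + 3/2)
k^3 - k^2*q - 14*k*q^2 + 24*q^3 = (k - 3*q)*(k - 2*q)*(k + 4*q)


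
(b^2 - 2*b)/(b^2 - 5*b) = (b - 2)/(b - 5)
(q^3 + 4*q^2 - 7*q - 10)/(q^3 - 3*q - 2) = (q + 5)/(q + 1)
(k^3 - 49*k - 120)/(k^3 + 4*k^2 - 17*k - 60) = (k - 8)/(k - 4)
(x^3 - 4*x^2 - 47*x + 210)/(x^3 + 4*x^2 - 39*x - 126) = (x - 5)/(x + 3)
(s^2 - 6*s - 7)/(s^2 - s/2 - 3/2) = 2*(s - 7)/(2*s - 3)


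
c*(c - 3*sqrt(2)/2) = c^2 - 3*sqrt(2)*c/2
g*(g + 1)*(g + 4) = g^3 + 5*g^2 + 4*g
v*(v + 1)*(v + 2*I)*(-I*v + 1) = -I*v^4 + 3*v^3 - I*v^3 + 3*v^2 + 2*I*v^2 + 2*I*v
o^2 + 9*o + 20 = (o + 4)*(o + 5)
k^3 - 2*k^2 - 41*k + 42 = (k - 7)*(k - 1)*(k + 6)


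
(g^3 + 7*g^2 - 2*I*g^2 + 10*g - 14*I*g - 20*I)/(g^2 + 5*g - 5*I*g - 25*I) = (g^2 + 2*g*(1 - I) - 4*I)/(g - 5*I)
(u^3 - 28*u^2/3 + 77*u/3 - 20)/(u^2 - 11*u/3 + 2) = (3*u^2 - 19*u + 20)/(3*u - 2)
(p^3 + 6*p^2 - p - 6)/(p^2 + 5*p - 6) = p + 1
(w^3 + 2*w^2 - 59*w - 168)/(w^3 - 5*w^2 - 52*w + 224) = (w + 3)/(w - 4)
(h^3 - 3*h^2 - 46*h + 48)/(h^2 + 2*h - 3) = (h^2 - 2*h - 48)/(h + 3)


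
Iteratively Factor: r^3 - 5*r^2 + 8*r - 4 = (r - 1)*(r^2 - 4*r + 4) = (r - 2)*(r - 1)*(r - 2)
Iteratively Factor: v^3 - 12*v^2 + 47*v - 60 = (v - 4)*(v^2 - 8*v + 15) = (v - 5)*(v - 4)*(v - 3)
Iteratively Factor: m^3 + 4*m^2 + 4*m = (m + 2)*(m^2 + 2*m) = (m + 2)^2*(m)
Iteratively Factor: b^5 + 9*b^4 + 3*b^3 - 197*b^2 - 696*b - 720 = (b + 3)*(b^4 + 6*b^3 - 15*b^2 - 152*b - 240) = (b + 3)*(b + 4)*(b^3 + 2*b^2 - 23*b - 60) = (b - 5)*(b + 3)*(b + 4)*(b^2 + 7*b + 12) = (b - 5)*(b + 3)^2*(b + 4)*(b + 4)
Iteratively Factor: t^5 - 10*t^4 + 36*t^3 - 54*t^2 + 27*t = (t - 3)*(t^4 - 7*t^3 + 15*t^2 - 9*t) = (t - 3)^2*(t^3 - 4*t^2 + 3*t) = (t - 3)^3*(t^2 - t) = t*(t - 3)^3*(t - 1)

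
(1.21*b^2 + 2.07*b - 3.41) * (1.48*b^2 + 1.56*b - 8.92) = 1.7908*b^4 + 4.9512*b^3 - 12.6108*b^2 - 23.784*b + 30.4172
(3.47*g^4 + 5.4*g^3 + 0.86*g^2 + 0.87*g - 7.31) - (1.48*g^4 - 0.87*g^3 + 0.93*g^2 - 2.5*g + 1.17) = 1.99*g^4 + 6.27*g^3 - 0.0700000000000001*g^2 + 3.37*g - 8.48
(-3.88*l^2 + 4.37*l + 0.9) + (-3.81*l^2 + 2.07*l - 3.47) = -7.69*l^2 + 6.44*l - 2.57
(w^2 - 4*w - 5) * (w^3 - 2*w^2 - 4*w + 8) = w^5 - 6*w^4 - w^3 + 34*w^2 - 12*w - 40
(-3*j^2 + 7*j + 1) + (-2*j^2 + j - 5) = -5*j^2 + 8*j - 4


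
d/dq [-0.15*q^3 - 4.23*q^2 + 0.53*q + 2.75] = -0.45*q^2 - 8.46*q + 0.53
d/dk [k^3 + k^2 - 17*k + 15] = 3*k^2 + 2*k - 17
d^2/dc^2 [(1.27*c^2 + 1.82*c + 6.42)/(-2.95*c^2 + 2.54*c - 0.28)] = (-50.70932*c^3 - 328.92618*c^2 + 297.65028*c - 75.020608)/(25.672375*c^6 - 66.31305*c^5 + 64.40676*c^4 - 28.975304*c^3 + 6.113184*c^2 - 0.597408*c + 0.021952)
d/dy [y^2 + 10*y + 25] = 2*y + 10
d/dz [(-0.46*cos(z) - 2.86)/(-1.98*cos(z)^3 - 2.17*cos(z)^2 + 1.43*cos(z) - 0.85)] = (1.8216*cos(z)^3 + 17.9866*cos(z)^2 + 12.4124*cos(z) - 4.4808)*sin(z)/(3.9204*cos(z)^6 + 8.5932*cos(z)^5 - 0.9539*cos(z)^4 - 2.8402*cos(z)^3 + 5.7339*cos(z)^2 - 2.431*cos(z) + 0.7225)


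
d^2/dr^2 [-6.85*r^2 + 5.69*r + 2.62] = -13.7000000000000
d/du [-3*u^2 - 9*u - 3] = -6*u - 9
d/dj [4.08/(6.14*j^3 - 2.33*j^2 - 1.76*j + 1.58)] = (-75.1536*j^2 + 19.0128*j + 7.1808)/(6.14*j^3 - 2.33*j^2 - 1.76*j + 1.58)^2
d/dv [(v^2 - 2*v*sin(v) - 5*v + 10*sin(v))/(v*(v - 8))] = (-2*v^3*cos(v) + 2*v^2*sin(v) + 26*v^2*cos(v) - 3*v^2 - 20*v*sin(v) - 80*v*cos(v) + 80*sin(v))/(v^2*(v^2 - 16*v + 64))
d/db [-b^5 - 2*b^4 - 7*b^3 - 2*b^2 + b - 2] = -5*b^4 - 8*b^3 - 21*b^2 - 4*b + 1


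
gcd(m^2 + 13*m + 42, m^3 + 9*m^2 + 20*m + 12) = m + 6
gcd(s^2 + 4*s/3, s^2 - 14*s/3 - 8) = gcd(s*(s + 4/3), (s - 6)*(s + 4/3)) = s + 4/3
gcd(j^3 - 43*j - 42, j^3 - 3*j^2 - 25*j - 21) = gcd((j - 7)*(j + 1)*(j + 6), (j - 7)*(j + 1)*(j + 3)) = j^2 - 6*j - 7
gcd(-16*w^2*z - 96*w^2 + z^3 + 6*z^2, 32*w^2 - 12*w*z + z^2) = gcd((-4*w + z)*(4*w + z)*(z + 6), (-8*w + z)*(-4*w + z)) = -4*w + z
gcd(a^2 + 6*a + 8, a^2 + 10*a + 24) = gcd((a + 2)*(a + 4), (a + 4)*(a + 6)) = a + 4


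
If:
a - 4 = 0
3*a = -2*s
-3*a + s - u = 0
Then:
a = 4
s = -6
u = -18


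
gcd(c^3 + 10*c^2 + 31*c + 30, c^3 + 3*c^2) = c + 3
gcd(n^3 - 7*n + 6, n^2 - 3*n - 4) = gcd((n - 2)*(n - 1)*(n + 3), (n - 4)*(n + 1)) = 1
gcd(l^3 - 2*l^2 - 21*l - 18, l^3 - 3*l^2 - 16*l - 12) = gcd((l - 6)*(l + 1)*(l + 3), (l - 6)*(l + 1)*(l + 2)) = l^2 - 5*l - 6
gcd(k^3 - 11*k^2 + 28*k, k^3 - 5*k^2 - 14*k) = k^2 - 7*k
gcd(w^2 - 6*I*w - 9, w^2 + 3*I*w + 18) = w - 3*I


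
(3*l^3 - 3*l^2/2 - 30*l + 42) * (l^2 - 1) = 3*l^5 - 3*l^4/2 - 33*l^3 + 87*l^2/2 + 30*l - 42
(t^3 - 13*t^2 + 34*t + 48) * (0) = 0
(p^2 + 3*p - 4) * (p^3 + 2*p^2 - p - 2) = p^5 + 5*p^4 + p^3 - 13*p^2 - 2*p + 8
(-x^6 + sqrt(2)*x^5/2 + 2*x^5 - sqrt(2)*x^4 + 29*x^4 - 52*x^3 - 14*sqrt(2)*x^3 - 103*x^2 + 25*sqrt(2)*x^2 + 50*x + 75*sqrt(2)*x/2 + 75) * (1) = -x^6 + sqrt(2)*x^5/2 + 2*x^5 - sqrt(2)*x^4 + 29*x^4 - 52*x^3 - 14*sqrt(2)*x^3 - 103*x^2 + 25*sqrt(2)*x^2 + 50*x + 75*sqrt(2)*x/2 + 75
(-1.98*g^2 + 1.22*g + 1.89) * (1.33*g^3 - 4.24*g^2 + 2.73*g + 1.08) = -2.6334*g^5 + 10.0178*g^4 - 8.0645*g^3 - 6.8214*g^2 + 6.4773*g + 2.0412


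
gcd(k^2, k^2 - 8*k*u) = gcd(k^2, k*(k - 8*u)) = k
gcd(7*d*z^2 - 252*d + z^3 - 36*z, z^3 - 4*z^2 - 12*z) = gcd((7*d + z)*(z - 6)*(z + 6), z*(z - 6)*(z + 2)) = z - 6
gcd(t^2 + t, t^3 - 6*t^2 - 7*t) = t^2 + t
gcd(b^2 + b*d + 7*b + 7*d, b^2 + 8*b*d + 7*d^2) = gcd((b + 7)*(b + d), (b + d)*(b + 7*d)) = b + d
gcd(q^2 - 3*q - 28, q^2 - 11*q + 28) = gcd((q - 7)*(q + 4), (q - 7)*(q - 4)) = q - 7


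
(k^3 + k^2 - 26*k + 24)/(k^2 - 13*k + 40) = (k^3 + k^2 - 26*k + 24)/(k^2 - 13*k + 40)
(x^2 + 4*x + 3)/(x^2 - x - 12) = (x + 1)/(x - 4)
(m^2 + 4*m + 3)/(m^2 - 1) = (m + 3)/(m - 1)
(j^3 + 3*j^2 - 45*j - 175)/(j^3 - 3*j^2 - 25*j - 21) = (j^2 + 10*j + 25)/(j^2 + 4*j + 3)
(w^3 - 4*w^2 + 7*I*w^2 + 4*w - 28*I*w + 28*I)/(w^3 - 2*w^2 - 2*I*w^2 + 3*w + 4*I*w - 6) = (w^2 + w*(-2 + 7*I) - 14*I)/(w^2 - 2*I*w + 3)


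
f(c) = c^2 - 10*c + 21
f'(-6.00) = -22.00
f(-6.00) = 117.00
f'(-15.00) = -40.00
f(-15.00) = 396.00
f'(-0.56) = -11.12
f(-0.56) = 26.91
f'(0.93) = -8.14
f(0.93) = 12.56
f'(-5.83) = -21.66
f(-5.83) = 113.29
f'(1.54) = -6.92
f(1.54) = 7.97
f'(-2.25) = -14.50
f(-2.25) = 48.56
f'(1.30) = -7.40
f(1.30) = 9.69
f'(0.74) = -8.52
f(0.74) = 14.15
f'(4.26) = -1.48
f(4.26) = -3.45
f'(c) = 2*c - 10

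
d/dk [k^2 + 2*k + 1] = 2*k + 2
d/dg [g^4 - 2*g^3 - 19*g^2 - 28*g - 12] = 4*g^3 - 6*g^2 - 38*g - 28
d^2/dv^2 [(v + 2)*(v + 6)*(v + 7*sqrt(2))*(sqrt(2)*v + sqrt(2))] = 12*sqrt(2)*v^2 + 54*sqrt(2)*v + 84*v + 40*sqrt(2) + 252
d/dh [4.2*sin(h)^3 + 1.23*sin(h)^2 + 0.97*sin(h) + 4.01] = (12.6*sin(h)^2 + 2.46*sin(h) + 0.97)*cos(h)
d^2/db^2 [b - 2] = 0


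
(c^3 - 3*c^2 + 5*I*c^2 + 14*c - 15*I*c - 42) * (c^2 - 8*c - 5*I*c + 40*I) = c^5 - 11*c^4 + 63*c^3 - 429*c^2 - 70*I*c^2 + 936*c + 770*I*c - 1680*I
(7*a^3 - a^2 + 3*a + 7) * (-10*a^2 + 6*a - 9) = -70*a^5 + 52*a^4 - 99*a^3 - 43*a^2 + 15*a - 63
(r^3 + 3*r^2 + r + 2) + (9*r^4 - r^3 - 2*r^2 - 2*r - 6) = 9*r^4 + r^2 - r - 4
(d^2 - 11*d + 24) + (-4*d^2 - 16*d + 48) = -3*d^2 - 27*d + 72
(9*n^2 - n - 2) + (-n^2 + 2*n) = 8*n^2 + n - 2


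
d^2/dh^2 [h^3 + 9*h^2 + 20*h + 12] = 6*h + 18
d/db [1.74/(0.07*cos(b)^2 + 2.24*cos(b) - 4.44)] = (0.2436*cos(b) + 3.8976)*sin(b)/(0.07*cos(b)^2 + 2.24*cos(b) - 4.44)^2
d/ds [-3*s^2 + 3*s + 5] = 3 - 6*s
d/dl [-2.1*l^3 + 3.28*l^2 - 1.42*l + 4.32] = -6.3*l^2 + 6.56*l - 1.42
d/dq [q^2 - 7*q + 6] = 2*q - 7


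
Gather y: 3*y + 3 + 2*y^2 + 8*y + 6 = 2*y^2 + 11*y + 9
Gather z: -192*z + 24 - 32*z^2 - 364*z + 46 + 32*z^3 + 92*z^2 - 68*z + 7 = 32*z^3 + 60*z^2 - 624*z + 77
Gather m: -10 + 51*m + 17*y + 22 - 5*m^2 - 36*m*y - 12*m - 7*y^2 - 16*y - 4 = -5*m^2 + m*(39 - 36*y) - 7*y^2 + y + 8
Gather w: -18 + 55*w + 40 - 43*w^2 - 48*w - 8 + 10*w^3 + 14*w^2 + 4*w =10*w^3 - 29*w^2 + 11*w + 14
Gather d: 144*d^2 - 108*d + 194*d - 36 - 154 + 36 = 144*d^2 + 86*d - 154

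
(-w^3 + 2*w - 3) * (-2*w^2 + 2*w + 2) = 2*w^5 - 2*w^4 - 6*w^3 + 10*w^2 - 2*w - 6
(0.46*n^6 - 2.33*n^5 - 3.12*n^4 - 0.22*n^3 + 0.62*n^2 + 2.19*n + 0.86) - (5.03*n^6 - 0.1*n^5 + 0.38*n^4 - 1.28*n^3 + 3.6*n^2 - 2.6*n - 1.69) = -4.57*n^6 - 2.23*n^5 - 3.5*n^4 + 1.06*n^3 - 2.98*n^2 + 4.79*n + 2.55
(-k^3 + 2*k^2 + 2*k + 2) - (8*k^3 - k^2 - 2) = -9*k^3 + 3*k^2 + 2*k + 4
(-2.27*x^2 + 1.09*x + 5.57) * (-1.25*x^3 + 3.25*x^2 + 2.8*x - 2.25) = 2.8375*x^5 - 8.74*x^4 - 9.776*x^3 + 26.262*x^2 + 13.1435*x - 12.5325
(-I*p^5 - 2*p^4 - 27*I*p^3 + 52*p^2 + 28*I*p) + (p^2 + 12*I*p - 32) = -I*p^5 - 2*p^4 - 27*I*p^3 + 53*p^2 + 40*I*p - 32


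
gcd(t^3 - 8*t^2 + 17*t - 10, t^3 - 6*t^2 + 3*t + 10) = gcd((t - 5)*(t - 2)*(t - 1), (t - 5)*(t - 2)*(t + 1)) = t^2 - 7*t + 10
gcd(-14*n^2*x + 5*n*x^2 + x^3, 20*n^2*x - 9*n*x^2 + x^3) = x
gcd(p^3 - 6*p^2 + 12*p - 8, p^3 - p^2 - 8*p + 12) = p^2 - 4*p + 4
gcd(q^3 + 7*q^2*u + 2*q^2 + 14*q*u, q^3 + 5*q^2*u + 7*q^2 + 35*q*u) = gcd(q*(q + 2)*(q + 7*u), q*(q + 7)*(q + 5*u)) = q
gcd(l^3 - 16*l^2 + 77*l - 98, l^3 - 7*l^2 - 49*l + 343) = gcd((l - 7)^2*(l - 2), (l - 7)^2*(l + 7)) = l^2 - 14*l + 49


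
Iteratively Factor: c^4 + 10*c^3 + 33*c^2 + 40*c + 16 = (c + 1)*(c^3 + 9*c^2 + 24*c + 16) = (c + 1)*(c + 4)*(c^2 + 5*c + 4) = (c + 1)^2*(c + 4)*(c + 4)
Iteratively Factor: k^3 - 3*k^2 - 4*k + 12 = (k - 3)*(k^2 - 4) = (k - 3)*(k + 2)*(k - 2)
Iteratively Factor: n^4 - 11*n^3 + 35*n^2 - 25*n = (n - 1)*(n^3 - 10*n^2 + 25*n) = n*(n - 1)*(n^2 - 10*n + 25) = n*(n - 5)*(n - 1)*(n - 5)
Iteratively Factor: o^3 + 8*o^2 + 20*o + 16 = (o + 2)*(o^2 + 6*o + 8) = (o + 2)*(o + 4)*(o + 2)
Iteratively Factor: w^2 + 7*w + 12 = (w + 3)*(w + 4)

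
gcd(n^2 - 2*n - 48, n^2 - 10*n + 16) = n - 8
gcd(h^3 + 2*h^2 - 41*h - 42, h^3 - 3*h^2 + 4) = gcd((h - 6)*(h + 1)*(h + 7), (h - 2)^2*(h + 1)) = h + 1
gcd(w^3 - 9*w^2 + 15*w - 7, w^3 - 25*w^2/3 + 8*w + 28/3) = w - 7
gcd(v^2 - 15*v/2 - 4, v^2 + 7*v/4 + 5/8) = v + 1/2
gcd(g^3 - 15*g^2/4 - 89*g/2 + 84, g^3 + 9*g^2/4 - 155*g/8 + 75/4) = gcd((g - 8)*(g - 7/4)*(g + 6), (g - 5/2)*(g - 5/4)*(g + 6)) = g + 6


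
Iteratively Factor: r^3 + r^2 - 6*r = (r - 2)*(r^2 + 3*r) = (r - 2)*(r + 3)*(r)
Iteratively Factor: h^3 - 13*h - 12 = (h + 3)*(h^2 - 3*h - 4) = (h + 1)*(h + 3)*(h - 4)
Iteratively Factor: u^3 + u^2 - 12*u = (u - 3)*(u^2 + 4*u) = (u - 3)*(u + 4)*(u)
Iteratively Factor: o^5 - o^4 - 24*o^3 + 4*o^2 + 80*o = (o - 5)*(o^4 + 4*o^3 - 4*o^2 - 16*o) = o*(o - 5)*(o^3 + 4*o^2 - 4*o - 16) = o*(o - 5)*(o + 4)*(o^2 - 4) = o*(o - 5)*(o + 2)*(o + 4)*(o - 2)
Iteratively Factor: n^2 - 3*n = (n - 3)*(n)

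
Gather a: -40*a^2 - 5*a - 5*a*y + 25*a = -40*a^2 + a*(20 - 5*y)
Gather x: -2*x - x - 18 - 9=-3*x - 27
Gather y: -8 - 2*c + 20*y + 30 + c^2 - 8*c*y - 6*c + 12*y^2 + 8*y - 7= c^2 - 8*c + 12*y^2 + y*(28 - 8*c) + 15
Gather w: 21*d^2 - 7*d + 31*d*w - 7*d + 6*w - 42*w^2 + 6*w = 21*d^2 - 14*d - 42*w^2 + w*(31*d + 12)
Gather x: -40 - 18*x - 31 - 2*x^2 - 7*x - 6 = -2*x^2 - 25*x - 77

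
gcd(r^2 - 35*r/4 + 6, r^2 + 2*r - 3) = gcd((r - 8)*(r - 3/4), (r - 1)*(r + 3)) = 1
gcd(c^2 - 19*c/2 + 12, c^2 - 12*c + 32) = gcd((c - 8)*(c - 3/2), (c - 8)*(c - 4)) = c - 8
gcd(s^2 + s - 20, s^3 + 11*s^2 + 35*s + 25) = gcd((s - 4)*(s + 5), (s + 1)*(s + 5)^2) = s + 5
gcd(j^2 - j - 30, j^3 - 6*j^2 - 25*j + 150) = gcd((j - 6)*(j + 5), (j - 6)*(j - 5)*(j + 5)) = j^2 - j - 30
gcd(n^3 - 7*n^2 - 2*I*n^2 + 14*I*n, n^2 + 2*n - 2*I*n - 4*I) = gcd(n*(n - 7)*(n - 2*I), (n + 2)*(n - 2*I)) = n - 2*I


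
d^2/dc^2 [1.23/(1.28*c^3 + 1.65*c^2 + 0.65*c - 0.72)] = (-(9.4464*c + 4.059)*(1.28*c^3 + 1.65*c^2 + 0.65*c - 0.72) + 1.23*(3.84*c^2 + 3.3*c + 0.65)*(7.68*c^2 + 6.6*c + 1.3))/(1.28*c^3 + 1.65*c^2 + 0.65*c - 0.72)^3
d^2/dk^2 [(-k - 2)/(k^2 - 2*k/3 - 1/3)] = 6*(4*(k + 2)*(3*k - 1)^2 + (9*k + 4)*(-3*k^2 + 2*k + 1))/(-3*k^2 + 2*k + 1)^3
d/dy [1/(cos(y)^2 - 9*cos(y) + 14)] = (2*cos(y) - 9)*sin(y)/(cos(y)^2 - 9*cos(y) + 14)^2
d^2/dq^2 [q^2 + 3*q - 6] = 2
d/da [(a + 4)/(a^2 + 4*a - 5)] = (a^2 + 4*a - 2*(a + 2)*(a + 4) - 5)/(a^2 + 4*a - 5)^2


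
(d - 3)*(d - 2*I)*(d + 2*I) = d^3 - 3*d^2 + 4*d - 12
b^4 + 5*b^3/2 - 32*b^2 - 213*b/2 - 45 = (b - 6)*(b + 1/2)*(b + 3)*(b + 5)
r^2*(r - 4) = r^3 - 4*r^2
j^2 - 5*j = j*(j - 5)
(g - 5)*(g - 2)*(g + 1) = g^3 - 6*g^2 + 3*g + 10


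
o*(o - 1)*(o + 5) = o^3 + 4*o^2 - 5*o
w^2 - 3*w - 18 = (w - 6)*(w + 3)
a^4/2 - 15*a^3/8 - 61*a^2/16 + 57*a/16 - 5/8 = (a/2 + 1)*(a - 5)*(a - 1/2)*(a - 1/4)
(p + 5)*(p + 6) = p^2 + 11*p + 30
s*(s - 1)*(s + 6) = s^3 + 5*s^2 - 6*s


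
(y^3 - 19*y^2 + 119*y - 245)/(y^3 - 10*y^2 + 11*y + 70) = (y - 7)/(y + 2)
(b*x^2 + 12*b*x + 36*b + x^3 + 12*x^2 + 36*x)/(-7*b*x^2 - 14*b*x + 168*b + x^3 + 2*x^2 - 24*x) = (b*x + 6*b + x^2 + 6*x)/(-7*b*x + 28*b + x^2 - 4*x)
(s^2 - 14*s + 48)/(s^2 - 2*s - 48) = (s - 6)/(s + 6)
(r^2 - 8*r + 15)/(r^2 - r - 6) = (r - 5)/(r + 2)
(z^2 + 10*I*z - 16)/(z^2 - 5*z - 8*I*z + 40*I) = (z^2 + 10*I*z - 16)/(z^2 - 5*z - 8*I*z + 40*I)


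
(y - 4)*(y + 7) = y^2 + 3*y - 28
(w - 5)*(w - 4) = w^2 - 9*w + 20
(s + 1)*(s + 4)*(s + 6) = s^3 + 11*s^2 + 34*s + 24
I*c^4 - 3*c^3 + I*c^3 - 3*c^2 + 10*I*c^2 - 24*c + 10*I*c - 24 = (c - 3*I)*(c + 2*I)*(c + 4*I)*(I*c + I)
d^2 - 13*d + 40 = (d - 8)*(d - 5)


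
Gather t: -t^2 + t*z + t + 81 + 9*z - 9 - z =-t^2 + t*(z + 1) + 8*z + 72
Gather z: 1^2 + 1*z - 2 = z - 1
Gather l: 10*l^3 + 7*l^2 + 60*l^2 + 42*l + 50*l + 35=10*l^3 + 67*l^2 + 92*l + 35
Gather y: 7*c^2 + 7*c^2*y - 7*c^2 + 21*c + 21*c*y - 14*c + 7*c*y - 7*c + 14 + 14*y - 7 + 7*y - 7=y*(7*c^2 + 28*c + 21)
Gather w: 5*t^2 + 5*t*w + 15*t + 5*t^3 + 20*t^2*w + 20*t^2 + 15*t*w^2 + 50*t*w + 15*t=5*t^3 + 25*t^2 + 15*t*w^2 + 30*t + w*(20*t^2 + 55*t)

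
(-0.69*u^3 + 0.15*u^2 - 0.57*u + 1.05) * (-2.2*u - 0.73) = 1.518*u^4 + 0.1737*u^3 + 1.1445*u^2 - 1.8939*u - 0.7665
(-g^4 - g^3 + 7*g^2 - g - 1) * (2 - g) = g^5 - g^4 - 9*g^3 + 15*g^2 - g - 2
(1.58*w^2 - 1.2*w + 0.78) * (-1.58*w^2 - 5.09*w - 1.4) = -2.4964*w^4 - 6.1462*w^3 + 2.6636*w^2 - 2.2902*w - 1.092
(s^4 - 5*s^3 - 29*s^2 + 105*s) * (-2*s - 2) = -2*s^5 + 8*s^4 + 68*s^3 - 152*s^2 - 210*s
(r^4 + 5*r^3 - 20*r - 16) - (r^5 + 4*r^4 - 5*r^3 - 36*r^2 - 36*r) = -r^5 - 3*r^4 + 10*r^3 + 36*r^2 + 16*r - 16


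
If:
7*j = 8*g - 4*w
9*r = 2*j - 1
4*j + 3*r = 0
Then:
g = w/2 + 1/16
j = 1/14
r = -2/21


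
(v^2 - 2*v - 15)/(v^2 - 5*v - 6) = (-v^2 + 2*v + 15)/(-v^2 + 5*v + 6)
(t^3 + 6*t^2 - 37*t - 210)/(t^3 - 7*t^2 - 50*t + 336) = (t + 5)/(t - 8)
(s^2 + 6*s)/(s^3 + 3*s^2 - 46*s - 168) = s/(s^2 - 3*s - 28)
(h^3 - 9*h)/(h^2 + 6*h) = (h^2 - 9)/(h + 6)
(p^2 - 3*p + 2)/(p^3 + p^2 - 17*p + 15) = (p - 2)/(p^2 + 2*p - 15)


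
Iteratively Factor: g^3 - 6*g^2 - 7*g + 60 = (g + 3)*(g^2 - 9*g + 20) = (g - 5)*(g + 3)*(g - 4)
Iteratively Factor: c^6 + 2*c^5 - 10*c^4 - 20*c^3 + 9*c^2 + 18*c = (c + 3)*(c^5 - c^4 - 7*c^3 + c^2 + 6*c) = c*(c + 3)*(c^4 - c^3 - 7*c^2 + c + 6) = c*(c + 2)*(c + 3)*(c^3 - 3*c^2 - c + 3) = c*(c - 1)*(c + 2)*(c + 3)*(c^2 - 2*c - 3) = c*(c - 3)*(c - 1)*(c + 2)*(c + 3)*(c + 1)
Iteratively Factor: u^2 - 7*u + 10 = (u - 5)*(u - 2)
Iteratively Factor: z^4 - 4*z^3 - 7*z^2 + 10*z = (z + 2)*(z^3 - 6*z^2 + 5*z) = (z - 1)*(z + 2)*(z^2 - 5*z) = (z - 5)*(z - 1)*(z + 2)*(z)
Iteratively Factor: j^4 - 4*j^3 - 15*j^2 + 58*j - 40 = (j + 4)*(j^3 - 8*j^2 + 17*j - 10) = (j - 5)*(j + 4)*(j^2 - 3*j + 2) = (j - 5)*(j - 1)*(j + 4)*(j - 2)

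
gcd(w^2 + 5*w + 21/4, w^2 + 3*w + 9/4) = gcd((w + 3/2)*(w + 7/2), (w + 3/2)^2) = w + 3/2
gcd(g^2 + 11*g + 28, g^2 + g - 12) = g + 4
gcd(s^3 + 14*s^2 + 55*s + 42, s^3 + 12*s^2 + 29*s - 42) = s^2 + 13*s + 42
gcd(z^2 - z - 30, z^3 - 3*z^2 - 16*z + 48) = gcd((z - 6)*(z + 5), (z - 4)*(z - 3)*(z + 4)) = 1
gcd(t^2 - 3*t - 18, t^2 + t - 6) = t + 3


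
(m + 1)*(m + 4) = m^2 + 5*m + 4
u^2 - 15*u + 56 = (u - 8)*(u - 7)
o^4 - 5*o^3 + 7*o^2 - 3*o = o*(o - 3)*(o - 1)^2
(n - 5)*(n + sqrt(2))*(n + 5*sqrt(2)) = n^3 - 5*n^2 + 6*sqrt(2)*n^2 - 30*sqrt(2)*n + 10*n - 50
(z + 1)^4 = z^4 + 4*z^3 + 6*z^2 + 4*z + 1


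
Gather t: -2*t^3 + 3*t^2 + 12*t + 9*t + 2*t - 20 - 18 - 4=-2*t^3 + 3*t^2 + 23*t - 42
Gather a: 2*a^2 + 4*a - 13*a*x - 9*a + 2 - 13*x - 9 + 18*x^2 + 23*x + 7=2*a^2 + a*(-13*x - 5) + 18*x^2 + 10*x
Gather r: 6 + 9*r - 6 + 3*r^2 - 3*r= 3*r^2 + 6*r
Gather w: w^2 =w^2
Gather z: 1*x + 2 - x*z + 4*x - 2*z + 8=5*x + z*(-x - 2) + 10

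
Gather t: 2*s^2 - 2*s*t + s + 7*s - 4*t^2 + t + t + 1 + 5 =2*s^2 + 8*s - 4*t^2 + t*(2 - 2*s) + 6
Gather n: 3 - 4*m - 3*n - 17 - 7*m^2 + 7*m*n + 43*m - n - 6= -7*m^2 + 39*m + n*(7*m - 4) - 20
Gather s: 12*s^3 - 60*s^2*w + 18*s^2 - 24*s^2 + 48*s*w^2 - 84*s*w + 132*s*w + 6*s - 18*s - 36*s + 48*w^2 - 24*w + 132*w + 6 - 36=12*s^3 + s^2*(-60*w - 6) + s*(48*w^2 + 48*w - 48) + 48*w^2 + 108*w - 30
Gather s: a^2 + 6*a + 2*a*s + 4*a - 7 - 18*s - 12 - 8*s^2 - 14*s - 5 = a^2 + 10*a - 8*s^2 + s*(2*a - 32) - 24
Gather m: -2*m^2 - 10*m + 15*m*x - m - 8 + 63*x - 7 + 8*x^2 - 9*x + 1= -2*m^2 + m*(15*x - 11) + 8*x^2 + 54*x - 14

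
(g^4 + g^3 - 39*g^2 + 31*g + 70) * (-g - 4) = -g^5 - 5*g^4 + 35*g^3 + 125*g^2 - 194*g - 280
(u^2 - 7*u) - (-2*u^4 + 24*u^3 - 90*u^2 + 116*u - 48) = 2*u^4 - 24*u^3 + 91*u^2 - 123*u + 48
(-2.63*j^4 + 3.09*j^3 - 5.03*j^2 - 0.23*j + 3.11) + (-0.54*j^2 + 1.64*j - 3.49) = -2.63*j^4 + 3.09*j^3 - 5.57*j^2 + 1.41*j - 0.38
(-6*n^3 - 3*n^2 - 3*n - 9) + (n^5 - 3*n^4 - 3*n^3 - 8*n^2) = n^5 - 3*n^4 - 9*n^3 - 11*n^2 - 3*n - 9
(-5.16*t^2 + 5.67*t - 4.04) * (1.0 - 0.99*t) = 5.1084*t^3 - 10.7733*t^2 + 9.6696*t - 4.04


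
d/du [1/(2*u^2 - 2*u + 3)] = 2*(1 - 2*u)/(2*u^2 - 2*u + 3)^2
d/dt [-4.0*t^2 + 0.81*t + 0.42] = 0.81 - 8.0*t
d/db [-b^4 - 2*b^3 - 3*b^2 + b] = -4*b^3 - 6*b^2 - 6*b + 1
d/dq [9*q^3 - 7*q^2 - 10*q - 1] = 27*q^2 - 14*q - 10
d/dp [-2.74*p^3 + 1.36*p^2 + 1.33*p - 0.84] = -8.22*p^2 + 2.72*p + 1.33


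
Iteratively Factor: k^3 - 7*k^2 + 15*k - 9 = (k - 1)*(k^2 - 6*k + 9) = (k - 3)*(k - 1)*(k - 3)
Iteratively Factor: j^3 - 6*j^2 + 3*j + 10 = (j - 2)*(j^2 - 4*j - 5) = (j - 2)*(j + 1)*(j - 5)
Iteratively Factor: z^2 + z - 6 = (z - 2)*(z + 3)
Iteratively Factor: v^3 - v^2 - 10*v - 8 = (v + 1)*(v^2 - 2*v - 8) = (v - 4)*(v + 1)*(v + 2)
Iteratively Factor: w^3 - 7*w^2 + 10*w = (w - 2)*(w^2 - 5*w) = w*(w - 2)*(w - 5)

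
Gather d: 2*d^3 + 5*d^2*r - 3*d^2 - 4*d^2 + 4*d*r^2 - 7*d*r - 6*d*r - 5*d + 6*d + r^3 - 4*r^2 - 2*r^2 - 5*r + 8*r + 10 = 2*d^3 + d^2*(5*r - 7) + d*(4*r^2 - 13*r + 1) + r^3 - 6*r^2 + 3*r + 10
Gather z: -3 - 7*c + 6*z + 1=-7*c + 6*z - 2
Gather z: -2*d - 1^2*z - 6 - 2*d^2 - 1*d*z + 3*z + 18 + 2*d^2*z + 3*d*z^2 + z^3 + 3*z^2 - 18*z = -2*d^2 - 2*d + z^3 + z^2*(3*d + 3) + z*(2*d^2 - d - 16) + 12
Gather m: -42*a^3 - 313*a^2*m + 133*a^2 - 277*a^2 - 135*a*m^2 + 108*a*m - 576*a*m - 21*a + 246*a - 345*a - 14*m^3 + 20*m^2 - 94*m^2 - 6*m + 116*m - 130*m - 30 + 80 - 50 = -42*a^3 - 144*a^2 - 120*a - 14*m^3 + m^2*(-135*a - 74) + m*(-313*a^2 - 468*a - 20)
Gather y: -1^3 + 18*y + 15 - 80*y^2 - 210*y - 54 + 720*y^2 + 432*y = 640*y^2 + 240*y - 40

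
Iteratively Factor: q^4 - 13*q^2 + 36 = (q + 2)*(q^3 - 2*q^2 - 9*q + 18) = (q - 3)*(q + 2)*(q^2 + q - 6) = (q - 3)*(q + 2)*(q + 3)*(q - 2)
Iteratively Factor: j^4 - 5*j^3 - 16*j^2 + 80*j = (j)*(j^3 - 5*j^2 - 16*j + 80) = j*(j + 4)*(j^2 - 9*j + 20) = j*(j - 4)*(j + 4)*(j - 5)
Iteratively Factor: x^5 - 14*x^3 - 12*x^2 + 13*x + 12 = (x + 1)*(x^4 - x^3 - 13*x^2 + x + 12) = (x + 1)^2*(x^3 - 2*x^2 - 11*x + 12) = (x + 1)^2*(x + 3)*(x^2 - 5*x + 4) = (x - 1)*(x + 1)^2*(x + 3)*(x - 4)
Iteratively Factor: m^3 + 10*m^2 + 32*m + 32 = (m + 2)*(m^2 + 8*m + 16) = (m + 2)*(m + 4)*(m + 4)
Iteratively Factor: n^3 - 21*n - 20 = (n - 5)*(n^2 + 5*n + 4) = (n - 5)*(n + 4)*(n + 1)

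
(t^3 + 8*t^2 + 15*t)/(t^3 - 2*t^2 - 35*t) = (t + 3)/(t - 7)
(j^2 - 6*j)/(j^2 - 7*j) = (j - 6)/(j - 7)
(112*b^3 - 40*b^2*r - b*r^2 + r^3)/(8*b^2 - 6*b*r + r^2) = (-28*b^2 + 3*b*r + r^2)/(-2*b + r)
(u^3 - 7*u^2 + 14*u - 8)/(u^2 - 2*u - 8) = (u^2 - 3*u + 2)/(u + 2)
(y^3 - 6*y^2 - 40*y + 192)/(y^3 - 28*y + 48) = (y - 8)/(y - 2)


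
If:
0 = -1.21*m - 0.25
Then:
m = -0.21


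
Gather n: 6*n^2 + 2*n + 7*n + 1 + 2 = 6*n^2 + 9*n + 3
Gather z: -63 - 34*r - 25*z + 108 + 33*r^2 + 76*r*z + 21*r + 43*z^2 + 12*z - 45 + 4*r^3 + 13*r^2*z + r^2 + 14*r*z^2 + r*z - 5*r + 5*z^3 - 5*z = 4*r^3 + 34*r^2 - 18*r + 5*z^3 + z^2*(14*r + 43) + z*(13*r^2 + 77*r - 18)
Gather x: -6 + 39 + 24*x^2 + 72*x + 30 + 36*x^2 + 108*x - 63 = 60*x^2 + 180*x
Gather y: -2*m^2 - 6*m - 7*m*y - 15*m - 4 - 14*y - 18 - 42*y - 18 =-2*m^2 - 21*m + y*(-7*m - 56) - 40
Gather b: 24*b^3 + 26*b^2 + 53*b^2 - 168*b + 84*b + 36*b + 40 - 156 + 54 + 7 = 24*b^3 + 79*b^2 - 48*b - 55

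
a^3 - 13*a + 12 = (a - 3)*(a - 1)*(a + 4)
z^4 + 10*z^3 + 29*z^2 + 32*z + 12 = (z + 1)^2*(z + 2)*(z + 6)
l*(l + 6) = l^2 + 6*l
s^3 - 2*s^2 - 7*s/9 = s*(s - 7/3)*(s + 1/3)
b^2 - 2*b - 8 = (b - 4)*(b + 2)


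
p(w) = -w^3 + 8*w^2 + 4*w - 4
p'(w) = -3*w^2 + 16*w + 4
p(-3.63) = 134.73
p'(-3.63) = -93.61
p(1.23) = 11.16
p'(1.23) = 19.14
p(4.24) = 80.56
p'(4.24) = 17.91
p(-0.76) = -1.98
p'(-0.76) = -9.89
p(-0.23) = -4.48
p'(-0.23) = 0.16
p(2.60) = 42.90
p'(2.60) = 25.32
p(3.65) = 68.55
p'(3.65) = 22.43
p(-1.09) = 2.44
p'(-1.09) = -17.00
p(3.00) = 53.00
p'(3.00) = 25.00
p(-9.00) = 1337.00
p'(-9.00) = -383.00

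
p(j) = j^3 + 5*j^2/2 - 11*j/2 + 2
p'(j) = 3*j^2 + 5*j - 11/2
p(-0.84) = 7.79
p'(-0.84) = -7.58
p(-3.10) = 13.28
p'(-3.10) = 7.83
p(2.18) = 12.25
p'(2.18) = 19.66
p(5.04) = 165.81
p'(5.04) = 95.90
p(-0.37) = 4.33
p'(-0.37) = -6.94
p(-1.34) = 11.45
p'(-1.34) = -6.81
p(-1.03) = 9.22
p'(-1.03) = -7.47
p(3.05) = 36.85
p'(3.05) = 37.66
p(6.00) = 275.00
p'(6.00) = 132.50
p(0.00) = 2.00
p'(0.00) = -5.50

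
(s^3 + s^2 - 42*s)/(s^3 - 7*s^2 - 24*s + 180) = s*(s + 7)/(s^2 - s - 30)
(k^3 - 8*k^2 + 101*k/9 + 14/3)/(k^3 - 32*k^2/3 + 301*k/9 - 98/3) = (3*k + 1)/(3*k - 7)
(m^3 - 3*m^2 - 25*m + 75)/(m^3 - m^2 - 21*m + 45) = (m - 5)/(m - 3)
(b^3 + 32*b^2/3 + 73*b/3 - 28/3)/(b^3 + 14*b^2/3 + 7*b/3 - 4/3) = (b + 7)/(b + 1)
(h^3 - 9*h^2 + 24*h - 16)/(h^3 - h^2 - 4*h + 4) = (h^2 - 8*h + 16)/(h^2 - 4)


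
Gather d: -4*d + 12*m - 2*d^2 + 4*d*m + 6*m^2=-2*d^2 + d*(4*m - 4) + 6*m^2 + 12*m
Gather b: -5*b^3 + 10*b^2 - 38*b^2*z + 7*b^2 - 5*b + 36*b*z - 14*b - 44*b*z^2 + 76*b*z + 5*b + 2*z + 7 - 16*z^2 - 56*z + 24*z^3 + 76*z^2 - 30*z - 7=-5*b^3 + b^2*(17 - 38*z) + b*(-44*z^2 + 112*z - 14) + 24*z^3 + 60*z^2 - 84*z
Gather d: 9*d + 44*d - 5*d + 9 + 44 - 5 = 48*d + 48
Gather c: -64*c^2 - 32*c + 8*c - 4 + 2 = -64*c^2 - 24*c - 2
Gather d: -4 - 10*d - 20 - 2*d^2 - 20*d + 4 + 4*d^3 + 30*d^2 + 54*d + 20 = 4*d^3 + 28*d^2 + 24*d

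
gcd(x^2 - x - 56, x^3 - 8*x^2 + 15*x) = 1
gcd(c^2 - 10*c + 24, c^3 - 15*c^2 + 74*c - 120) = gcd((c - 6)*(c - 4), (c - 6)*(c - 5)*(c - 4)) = c^2 - 10*c + 24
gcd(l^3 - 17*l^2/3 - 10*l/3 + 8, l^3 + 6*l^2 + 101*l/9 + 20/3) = l + 4/3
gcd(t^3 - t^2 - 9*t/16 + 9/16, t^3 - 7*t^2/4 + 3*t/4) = t^2 - 7*t/4 + 3/4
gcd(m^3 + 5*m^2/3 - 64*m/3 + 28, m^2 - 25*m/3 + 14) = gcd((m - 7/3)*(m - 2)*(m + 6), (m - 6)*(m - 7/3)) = m - 7/3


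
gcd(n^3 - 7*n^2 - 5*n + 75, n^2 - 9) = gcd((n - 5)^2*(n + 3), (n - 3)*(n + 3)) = n + 3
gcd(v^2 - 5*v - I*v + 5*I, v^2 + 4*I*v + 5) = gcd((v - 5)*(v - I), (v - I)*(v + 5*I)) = v - I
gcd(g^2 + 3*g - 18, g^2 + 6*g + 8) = 1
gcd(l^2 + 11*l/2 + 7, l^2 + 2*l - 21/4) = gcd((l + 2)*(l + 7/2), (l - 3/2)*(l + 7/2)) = l + 7/2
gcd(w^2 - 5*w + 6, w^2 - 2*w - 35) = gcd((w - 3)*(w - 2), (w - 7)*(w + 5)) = 1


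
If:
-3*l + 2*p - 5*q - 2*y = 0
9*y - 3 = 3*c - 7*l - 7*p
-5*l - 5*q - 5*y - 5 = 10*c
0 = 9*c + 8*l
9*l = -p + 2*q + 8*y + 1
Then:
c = -404/711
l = 101/158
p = -659/474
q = -5251/4266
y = 1553/2133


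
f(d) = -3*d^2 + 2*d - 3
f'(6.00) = -34.00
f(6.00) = -99.00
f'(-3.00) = 20.00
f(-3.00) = -36.00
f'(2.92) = -15.52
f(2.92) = -22.74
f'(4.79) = -26.74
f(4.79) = -62.25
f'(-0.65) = 5.90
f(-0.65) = -5.57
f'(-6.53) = 41.18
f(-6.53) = -143.98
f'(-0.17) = 3.02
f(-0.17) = -3.43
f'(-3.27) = 21.62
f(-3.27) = -41.62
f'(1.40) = -6.40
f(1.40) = -6.08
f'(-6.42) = 40.52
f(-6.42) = -139.49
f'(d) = 2 - 6*d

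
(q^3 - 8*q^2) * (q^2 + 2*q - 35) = q^5 - 6*q^4 - 51*q^3 + 280*q^2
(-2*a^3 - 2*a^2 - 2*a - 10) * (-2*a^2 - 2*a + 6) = 4*a^5 + 8*a^4 - 4*a^3 + 12*a^2 + 8*a - 60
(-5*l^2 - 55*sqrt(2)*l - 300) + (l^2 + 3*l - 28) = -4*l^2 - 55*sqrt(2)*l + 3*l - 328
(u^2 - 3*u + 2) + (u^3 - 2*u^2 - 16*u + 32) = u^3 - u^2 - 19*u + 34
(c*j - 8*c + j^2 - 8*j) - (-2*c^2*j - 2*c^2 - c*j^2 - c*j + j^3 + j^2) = 2*c^2*j + 2*c^2 + c*j^2 + 2*c*j - 8*c - j^3 - 8*j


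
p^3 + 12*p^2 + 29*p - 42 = (p - 1)*(p + 6)*(p + 7)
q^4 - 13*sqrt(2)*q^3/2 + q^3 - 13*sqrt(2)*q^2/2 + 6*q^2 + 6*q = q*(q + 1)*(q - 6*sqrt(2))*(q - sqrt(2)/2)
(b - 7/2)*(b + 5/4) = b^2 - 9*b/4 - 35/8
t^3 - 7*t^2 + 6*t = t*(t - 6)*(t - 1)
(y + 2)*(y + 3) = y^2 + 5*y + 6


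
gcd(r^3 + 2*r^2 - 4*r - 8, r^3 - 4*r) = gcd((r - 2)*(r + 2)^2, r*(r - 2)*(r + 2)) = r^2 - 4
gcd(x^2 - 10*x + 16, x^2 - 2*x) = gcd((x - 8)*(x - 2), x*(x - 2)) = x - 2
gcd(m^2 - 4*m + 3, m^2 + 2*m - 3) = m - 1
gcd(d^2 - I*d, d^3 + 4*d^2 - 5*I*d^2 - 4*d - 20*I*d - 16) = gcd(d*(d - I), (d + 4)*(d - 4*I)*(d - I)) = d - I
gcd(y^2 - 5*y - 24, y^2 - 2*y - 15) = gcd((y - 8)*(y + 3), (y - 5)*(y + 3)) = y + 3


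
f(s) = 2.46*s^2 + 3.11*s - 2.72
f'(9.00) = 47.39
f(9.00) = 224.53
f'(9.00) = 47.39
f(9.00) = 224.53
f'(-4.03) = -16.72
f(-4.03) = 24.70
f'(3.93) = 22.45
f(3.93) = 47.50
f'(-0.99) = -1.76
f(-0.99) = -3.39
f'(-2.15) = -7.47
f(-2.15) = 1.96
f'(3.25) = 19.10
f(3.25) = 33.37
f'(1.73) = 11.62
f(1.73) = 10.02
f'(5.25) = 28.94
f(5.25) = 81.41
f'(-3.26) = -12.93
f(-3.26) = 13.29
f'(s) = 4.92*s + 3.11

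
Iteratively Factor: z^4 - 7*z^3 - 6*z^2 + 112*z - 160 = (z - 4)*(z^3 - 3*z^2 - 18*z + 40) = (z - 4)*(z - 2)*(z^2 - z - 20) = (z - 4)*(z - 2)*(z + 4)*(z - 5)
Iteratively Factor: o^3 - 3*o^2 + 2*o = (o)*(o^2 - 3*o + 2) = o*(o - 2)*(o - 1)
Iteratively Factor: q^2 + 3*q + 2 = (q + 1)*(q + 2)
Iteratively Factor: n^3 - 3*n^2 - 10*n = (n)*(n^2 - 3*n - 10) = n*(n + 2)*(n - 5)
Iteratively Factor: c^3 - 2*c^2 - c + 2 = (c + 1)*(c^2 - 3*c + 2) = (c - 1)*(c + 1)*(c - 2)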